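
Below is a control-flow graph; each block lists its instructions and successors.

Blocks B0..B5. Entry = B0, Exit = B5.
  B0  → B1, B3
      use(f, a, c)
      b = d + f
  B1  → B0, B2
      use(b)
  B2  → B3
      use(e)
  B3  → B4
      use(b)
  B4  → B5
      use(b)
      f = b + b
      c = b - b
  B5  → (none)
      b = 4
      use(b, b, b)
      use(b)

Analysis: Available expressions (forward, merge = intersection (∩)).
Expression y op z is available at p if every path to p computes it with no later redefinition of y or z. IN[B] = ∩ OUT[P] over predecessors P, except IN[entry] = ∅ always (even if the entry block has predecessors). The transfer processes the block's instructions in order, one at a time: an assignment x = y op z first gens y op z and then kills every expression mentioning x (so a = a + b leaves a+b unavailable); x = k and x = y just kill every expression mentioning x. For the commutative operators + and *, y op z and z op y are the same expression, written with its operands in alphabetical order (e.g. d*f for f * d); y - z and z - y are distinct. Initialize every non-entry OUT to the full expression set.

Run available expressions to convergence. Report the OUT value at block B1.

Fixpoint table:
  B0:  IN={}  OUT={d+f}
  B1:  IN={d+f}  OUT={d+f}
  B2:  IN={d+f}  OUT={d+f}
  B3:  IN={d+f}  OUT={d+f}
  B4:  IN={d+f}  OUT={b+b, b-b}
  B5:  IN={b+b, b-b}  OUT={}

Merge at B1: IN[B1] = OUT[B0] = {d+f}
Applying B1's transfer function to that IN value gives OUT[B1] (row B1 above).

Answer: {d+f}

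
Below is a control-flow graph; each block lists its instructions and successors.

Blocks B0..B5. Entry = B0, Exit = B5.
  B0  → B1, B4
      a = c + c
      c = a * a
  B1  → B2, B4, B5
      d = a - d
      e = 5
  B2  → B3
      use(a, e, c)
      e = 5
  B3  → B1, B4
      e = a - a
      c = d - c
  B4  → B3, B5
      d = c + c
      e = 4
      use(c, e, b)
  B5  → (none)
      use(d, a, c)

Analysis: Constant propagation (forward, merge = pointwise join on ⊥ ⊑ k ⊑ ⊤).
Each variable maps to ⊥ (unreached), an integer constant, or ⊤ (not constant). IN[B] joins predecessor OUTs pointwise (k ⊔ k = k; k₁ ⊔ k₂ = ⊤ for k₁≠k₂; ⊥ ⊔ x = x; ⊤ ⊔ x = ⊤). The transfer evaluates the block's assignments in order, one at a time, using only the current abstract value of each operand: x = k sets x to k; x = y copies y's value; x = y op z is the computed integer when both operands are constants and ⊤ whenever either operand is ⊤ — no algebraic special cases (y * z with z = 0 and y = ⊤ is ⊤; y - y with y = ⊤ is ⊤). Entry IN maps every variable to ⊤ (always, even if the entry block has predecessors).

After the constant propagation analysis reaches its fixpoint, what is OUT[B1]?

Answer: {a: ⊤, b: ⊤, c: ⊤, d: ⊤, e: 5, f: ⊤}

Trace:
Per-block solution:
  B0: | IN=(all ⊤) | OUT=(all ⊤)
  B1: | IN=(all ⊤) | OUT={e:5; rest ⊤}
  B2: | IN={e:5; rest ⊤} | OUT={e:5; rest ⊤}
  B3: | IN=(all ⊤) | OUT=(all ⊤)
  B4: | IN=(all ⊤) | OUT={e:4; rest ⊤}
  B5: | IN=(all ⊤) | OUT=(all ⊤)

Merge at B1: IN[B1] = OUT[B0] ⊔ OUT[B3] = {a: ⊤, b: ⊤, c: ⊤, d: ⊤, e: ⊤, f: ⊤}
Applying B1's transfer function to that IN value gives OUT[B1] (row B1 above).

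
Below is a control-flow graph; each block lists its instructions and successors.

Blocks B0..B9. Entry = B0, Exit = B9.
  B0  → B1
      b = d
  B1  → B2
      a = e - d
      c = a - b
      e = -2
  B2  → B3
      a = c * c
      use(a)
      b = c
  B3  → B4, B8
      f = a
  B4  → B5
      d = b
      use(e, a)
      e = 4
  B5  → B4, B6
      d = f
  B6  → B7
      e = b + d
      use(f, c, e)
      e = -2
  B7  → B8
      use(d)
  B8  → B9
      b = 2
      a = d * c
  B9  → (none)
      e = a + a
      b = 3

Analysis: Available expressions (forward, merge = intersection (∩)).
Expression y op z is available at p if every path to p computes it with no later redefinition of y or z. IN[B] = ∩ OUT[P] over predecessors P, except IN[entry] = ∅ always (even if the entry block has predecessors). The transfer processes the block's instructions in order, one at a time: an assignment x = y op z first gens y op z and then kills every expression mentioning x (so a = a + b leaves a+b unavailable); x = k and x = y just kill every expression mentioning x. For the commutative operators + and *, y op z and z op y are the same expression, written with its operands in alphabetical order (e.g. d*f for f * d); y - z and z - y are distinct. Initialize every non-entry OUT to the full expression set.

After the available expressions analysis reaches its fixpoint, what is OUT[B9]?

Answer: {a+a, c*c, c*d}

Derivation:
Per-block solution:
  B0: | IN={} | OUT={}
  B1: | IN={} | OUT={a-b}
  B2: | IN={a-b} | OUT={c*c}
  B3: | IN={c*c} | OUT={c*c}
  B4: | IN={c*c} | OUT={c*c}
  B5: | IN={c*c} | OUT={c*c}
  B6: | IN={c*c} | OUT={b+d, c*c}
  B7: | IN={b+d, c*c} | OUT={b+d, c*c}
  B8: | IN={c*c} | OUT={c*c, c*d}
  B9: | IN={c*c, c*d} | OUT={a+a, c*c, c*d}

Merge at B9: IN[B9] = OUT[B8] = {c*c, c*d}
Applying B9's transfer function to that IN value gives OUT[B9] (row B9 above).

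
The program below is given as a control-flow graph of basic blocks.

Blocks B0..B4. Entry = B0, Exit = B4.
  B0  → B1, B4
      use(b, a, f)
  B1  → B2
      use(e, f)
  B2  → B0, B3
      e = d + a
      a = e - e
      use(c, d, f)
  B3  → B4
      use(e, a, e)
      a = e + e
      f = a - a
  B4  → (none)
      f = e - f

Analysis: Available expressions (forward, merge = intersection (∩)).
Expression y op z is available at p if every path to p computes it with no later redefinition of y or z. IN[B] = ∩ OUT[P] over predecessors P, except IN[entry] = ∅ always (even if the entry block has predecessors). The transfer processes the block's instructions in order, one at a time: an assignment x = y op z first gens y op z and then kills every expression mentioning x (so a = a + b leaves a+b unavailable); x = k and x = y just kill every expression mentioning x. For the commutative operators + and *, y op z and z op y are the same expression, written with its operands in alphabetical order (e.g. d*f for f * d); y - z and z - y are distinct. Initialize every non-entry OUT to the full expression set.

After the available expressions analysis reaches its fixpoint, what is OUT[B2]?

Answer: {e-e}

Trace:
Per-block solution:
  B0:  IN={}  OUT={}
  B1:  IN={}  OUT={}
  B2:  IN={}  OUT={e-e}
  B3:  IN={e-e}  OUT={a-a, e+e, e-e}
  B4:  IN={}  OUT={}

Merge at B2: IN[B2] = OUT[B1] = {}
Applying B2's transfer function to that IN value gives OUT[B2] (row B2 above).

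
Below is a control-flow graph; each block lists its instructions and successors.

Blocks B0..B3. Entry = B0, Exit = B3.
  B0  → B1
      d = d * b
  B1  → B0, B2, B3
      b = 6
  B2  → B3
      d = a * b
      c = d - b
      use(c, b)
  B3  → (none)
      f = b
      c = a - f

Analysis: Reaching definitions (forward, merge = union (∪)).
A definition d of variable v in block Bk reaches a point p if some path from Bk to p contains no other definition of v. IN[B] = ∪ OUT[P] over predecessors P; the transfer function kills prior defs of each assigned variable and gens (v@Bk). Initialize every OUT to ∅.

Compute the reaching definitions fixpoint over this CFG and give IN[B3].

Answer: {b@B1, c@B2, d@B0, d@B2}

Trace:
Per-block solution:
  B0: | IN={b@B1, d@B0} | OUT={b@B1, d@B0}
  B1: | IN={b@B1, d@B0} | OUT={b@B1, d@B0}
  B2: | IN={b@B1, d@B0} | OUT={b@B1, c@B2, d@B2}
  B3: | IN={b@B1, c@B2, d@B0, d@B2} | OUT={b@B1, c@B3, d@B0, d@B2, f@B3}

Merge at B3: IN[B3] = OUT[B1] ⊔ OUT[B2] = {b@B1, c@B2, d@B0, d@B2}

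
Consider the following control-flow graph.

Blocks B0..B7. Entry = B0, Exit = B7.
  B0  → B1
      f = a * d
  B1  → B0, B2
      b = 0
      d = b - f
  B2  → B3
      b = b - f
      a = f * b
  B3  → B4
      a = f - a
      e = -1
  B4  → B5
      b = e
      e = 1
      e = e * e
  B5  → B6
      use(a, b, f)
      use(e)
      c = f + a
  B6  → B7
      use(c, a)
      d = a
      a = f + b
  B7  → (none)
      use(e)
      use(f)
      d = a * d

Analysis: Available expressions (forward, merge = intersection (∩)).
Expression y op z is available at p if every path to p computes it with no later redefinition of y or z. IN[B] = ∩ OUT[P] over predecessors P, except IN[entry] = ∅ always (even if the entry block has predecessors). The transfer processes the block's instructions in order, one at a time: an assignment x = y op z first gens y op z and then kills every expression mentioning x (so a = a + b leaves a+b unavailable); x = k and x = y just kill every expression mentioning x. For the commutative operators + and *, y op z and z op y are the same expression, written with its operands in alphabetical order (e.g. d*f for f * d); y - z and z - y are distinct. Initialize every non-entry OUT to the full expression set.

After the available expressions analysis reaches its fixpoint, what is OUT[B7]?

Per-block solution:
  B0: | IN={} | OUT={a*d}
  B1: | IN={a*d} | OUT={b-f}
  B2: | IN={b-f} | OUT={b*f}
  B3: | IN={b*f} | OUT={b*f}
  B4: | IN={b*f} | OUT={}
  B5: | IN={} | OUT={a+f}
  B6: | IN={a+f} | OUT={b+f}
  B7: | IN={b+f} | OUT={b+f}

Merge at B7: IN[B7] = OUT[B6] = {b+f}
Applying B7's transfer function to that IN value gives OUT[B7] (row B7 above).

Answer: {b+f}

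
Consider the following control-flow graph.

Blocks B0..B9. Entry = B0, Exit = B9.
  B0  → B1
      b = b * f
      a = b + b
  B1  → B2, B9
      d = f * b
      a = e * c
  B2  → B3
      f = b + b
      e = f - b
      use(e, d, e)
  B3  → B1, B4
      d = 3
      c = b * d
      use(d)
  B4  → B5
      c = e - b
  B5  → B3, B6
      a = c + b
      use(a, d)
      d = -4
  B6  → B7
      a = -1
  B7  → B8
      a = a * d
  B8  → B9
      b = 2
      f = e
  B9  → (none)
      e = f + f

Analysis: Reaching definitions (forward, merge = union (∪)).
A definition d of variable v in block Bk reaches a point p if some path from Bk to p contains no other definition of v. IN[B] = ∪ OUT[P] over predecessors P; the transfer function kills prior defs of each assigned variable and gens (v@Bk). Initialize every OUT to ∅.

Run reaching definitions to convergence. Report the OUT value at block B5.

Answer: {a@B5, b@B0, c@B4, d@B5, e@B2, f@B2}

Working:
Per-block solution:
  B0:  IN={}  OUT={a@B0, b@B0}
  B1:  IN={a@B0, a@B1, a@B5, b@B0, c@B3, d@B3, e@B2, f@B2}  OUT={a@B1, b@B0, c@B3, d@B1, e@B2, f@B2}
  B2:  IN={a@B1, b@B0, c@B3, d@B1, e@B2, f@B2}  OUT={a@B1, b@B0, c@B3, d@B1, e@B2, f@B2}
  B3:  IN={a@B1, a@B5, b@B0, c@B3, c@B4, d@B1, d@B5, e@B2, f@B2}  OUT={a@B1, a@B5, b@B0, c@B3, d@B3, e@B2, f@B2}
  B4:  IN={a@B1, a@B5, b@B0, c@B3, d@B3, e@B2, f@B2}  OUT={a@B1, a@B5, b@B0, c@B4, d@B3, e@B2, f@B2}
  B5:  IN={a@B1, a@B5, b@B0, c@B4, d@B3, e@B2, f@B2}  OUT={a@B5, b@B0, c@B4, d@B5, e@B2, f@B2}
  B6:  IN={a@B5, b@B0, c@B4, d@B5, e@B2, f@B2}  OUT={a@B6, b@B0, c@B4, d@B5, e@B2, f@B2}
  B7:  IN={a@B6, b@B0, c@B4, d@B5, e@B2, f@B2}  OUT={a@B7, b@B0, c@B4, d@B5, e@B2, f@B2}
  B8:  IN={a@B7, b@B0, c@B4, d@B5, e@B2, f@B2}  OUT={a@B7, b@B8, c@B4, d@B5, e@B2, f@B8}
  B9:  IN={a@B1, a@B7, b@B0, b@B8, c@B3, c@B4, d@B1, d@B5, e@B2, f@B2, f@B8}  OUT={a@B1, a@B7, b@B0, b@B8, c@B3, c@B4, d@B1, d@B5, e@B9, f@B2, f@B8}

Merge at B5: IN[B5] = OUT[B4] = {a@B1, a@B5, b@B0, c@B4, d@B3, e@B2, f@B2}
Applying B5's transfer function to that IN value gives OUT[B5] (row B5 above).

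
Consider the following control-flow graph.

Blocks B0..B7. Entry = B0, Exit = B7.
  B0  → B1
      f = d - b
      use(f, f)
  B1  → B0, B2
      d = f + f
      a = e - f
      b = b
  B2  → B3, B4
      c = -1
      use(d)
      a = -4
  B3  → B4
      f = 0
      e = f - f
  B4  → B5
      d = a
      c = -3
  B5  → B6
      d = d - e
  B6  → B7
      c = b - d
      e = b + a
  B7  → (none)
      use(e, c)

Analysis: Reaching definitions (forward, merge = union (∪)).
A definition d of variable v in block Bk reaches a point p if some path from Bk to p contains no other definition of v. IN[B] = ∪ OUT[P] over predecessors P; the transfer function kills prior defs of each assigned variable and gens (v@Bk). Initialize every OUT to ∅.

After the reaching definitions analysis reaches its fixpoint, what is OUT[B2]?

Answer: {a@B2, b@B1, c@B2, d@B1, f@B0}

Working:
Fixpoint table:
  B0:   IN={a@B1, b@B1, d@B1, f@B0}   OUT={a@B1, b@B1, d@B1, f@B0}
  B1:   IN={a@B1, b@B1, d@B1, f@B0}   OUT={a@B1, b@B1, d@B1, f@B0}
  B2:   IN={a@B1, b@B1, d@B1, f@B0}   OUT={a@B2, b@B1, c@B2, d@B1, f@B0}
  B3:   IN={a@B2, b@B1, c@B2, d@B1, f@B0}   OUT={a@B2, b@B1, c@B2, d@B1, e@B3, f@B3}
  B4:   IN={a@B2, b@B1, c@B2, d@B1, e@B3, f@B0, f@B3}   OUT={a@B2, b@B1, c@B4, d@B4, e@B3, f@B0, f@B3}
  B5:   IN={a@B2, b@B1, c@B4, d@B4, e@B3, f@B0, f@B3}   OUT={a@B2, b@B1, c@B4, d@B5, e@B3, f@B0, f@B3}
  B6:   IN={a@B2, b@B1, c@B4, d@B5, e@B3, f@B0, f@B3}   OUT={a@B2, b@B1, c@B6, d@B5, e@B6, f@B0, f@B3}
  B7:   IN={a@B2, b@B1, c@B6, d@B5, e@B6, f@B0, f@B3}   OUT={a@B2, b@B1, c@B6, d@B5, e@B6, f@B0, f@B3}

Merge at B2: IN[B2] = OUT[B1] = {a@B1, b@B1, d@B1, f@B0}
Applying B2's transfer function to that IN value gives OUT[B2] (row B2 above).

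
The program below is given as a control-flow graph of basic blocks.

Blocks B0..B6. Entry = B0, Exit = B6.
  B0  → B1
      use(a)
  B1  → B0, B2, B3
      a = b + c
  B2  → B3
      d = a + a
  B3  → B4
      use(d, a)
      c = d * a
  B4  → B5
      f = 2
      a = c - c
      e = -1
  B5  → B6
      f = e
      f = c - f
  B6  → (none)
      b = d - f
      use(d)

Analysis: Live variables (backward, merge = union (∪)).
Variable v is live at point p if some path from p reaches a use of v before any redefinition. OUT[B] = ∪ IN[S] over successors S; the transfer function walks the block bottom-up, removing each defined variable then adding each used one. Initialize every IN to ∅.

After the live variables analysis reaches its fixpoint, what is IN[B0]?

Per-block solution:
  B0:  IN={a, b, c, d}  OUT={b, c, d}
  B1:  IN={b, c, d}  OUT={a, b, c, d}
  B2:  IN={a}  OUT={a, d}
  B3:  IN={a, d}  OUT={c, d}
  B4:  IN={c, d}  OUT={c, d, e}
  B5:  IN={c, d, e}  OUT={d, f}
  B6:  IN={d, f}  OUT={}

Merge at B0: OUT[B0] = IN[B1] = {b, c, d}
Applying B0's transfer function to that OUT value gives IN[B0] (row B0 above).

Answer: {a, b, c, d}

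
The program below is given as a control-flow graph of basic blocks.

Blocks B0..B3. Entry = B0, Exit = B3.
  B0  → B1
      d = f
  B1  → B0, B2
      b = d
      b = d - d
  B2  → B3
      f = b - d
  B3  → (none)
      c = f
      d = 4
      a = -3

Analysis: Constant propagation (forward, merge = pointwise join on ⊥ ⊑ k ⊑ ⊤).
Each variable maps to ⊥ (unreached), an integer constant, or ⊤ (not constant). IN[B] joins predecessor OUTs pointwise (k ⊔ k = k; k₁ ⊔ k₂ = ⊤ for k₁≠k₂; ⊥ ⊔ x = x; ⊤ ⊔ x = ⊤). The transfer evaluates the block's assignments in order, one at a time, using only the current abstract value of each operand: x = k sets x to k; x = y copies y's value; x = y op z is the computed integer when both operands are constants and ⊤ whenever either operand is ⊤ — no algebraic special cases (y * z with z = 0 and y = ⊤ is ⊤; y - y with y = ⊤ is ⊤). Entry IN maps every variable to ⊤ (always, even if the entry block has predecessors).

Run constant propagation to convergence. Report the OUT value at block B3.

Converged values:
  B0:  IN=(all ⊤)  OUT=(all ⊤)
  B1:  IN=(all ⊤)  OUT=(all ⊤)
  B2:  IN=(all ⊤)  OUT=(all ⊤)
  B3:  IN=(all ⊤)  OUT={a:-3, d:4; rest ⊤}

Merge at B3: IN[B3] = OUT[B2] = {a: ⊤, b: ⊤, c: ⊤, d: ⊤, e: ⊤, f: ⊤}
Applying B3's transfer function to that IN value gives OUT[B3] (row B3 above).

Answer: {a: -3, b: ⊤, c: ⊤, d: 4, e: ⊤, f: ⊤}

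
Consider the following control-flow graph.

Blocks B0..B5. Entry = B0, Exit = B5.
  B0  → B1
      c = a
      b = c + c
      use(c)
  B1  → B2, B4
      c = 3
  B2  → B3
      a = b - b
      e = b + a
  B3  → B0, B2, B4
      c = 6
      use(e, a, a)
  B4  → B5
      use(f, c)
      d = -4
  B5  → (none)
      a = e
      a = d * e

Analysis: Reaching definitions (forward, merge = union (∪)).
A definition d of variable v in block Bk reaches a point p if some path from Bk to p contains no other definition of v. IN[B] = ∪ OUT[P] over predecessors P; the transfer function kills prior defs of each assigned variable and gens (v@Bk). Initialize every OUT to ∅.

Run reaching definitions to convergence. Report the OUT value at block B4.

Converged values:
  B0:  IN={a@B2, b@B0, c@B3, e@B2}  OUT={a@B2, b@B0, c@B0, e@B2}
  B1:  IN={a@B2, b@B0, c@B0, e@B2}  OUT={a@B2, b@B0, c@B1, e@B2}
  B2:  IN={a@B2, b@B0, c@B1, c@B3, e@B2}  OUT={a@B2, b@B0, c@B1, c@B3, e@B2}
  B3:  IN={a@B2, b@B0, c@B1, c@B3, e@B2}  OUT={a@B2, b@B0, c@B3, e@B2}
  B4:  IN={a@B2, b@B0, c@B1, c@B3, e@B2}  OUT={a@B2, b@B0, c@B1, c@B3, d@B4, e@B2}
  B5:  IN={a@B2, b@B0, c@B1, c@B3, d@B4, e@B2}  OUT={a@B5, b@B0, c@B1, c@B3, d@B4, e@B2}

Merge at B4: IN[B4] = OUT[B1] ⊔ OUT[B3] = {a@B2, b@B0, c@B1, c@B3, e@B2}
Applying B4's transfer function to that IN value gives OUT[B4] (row B4 above).

Answer: {a@B2, b@B0, c@B1, c@B3, d@B4, e@B2}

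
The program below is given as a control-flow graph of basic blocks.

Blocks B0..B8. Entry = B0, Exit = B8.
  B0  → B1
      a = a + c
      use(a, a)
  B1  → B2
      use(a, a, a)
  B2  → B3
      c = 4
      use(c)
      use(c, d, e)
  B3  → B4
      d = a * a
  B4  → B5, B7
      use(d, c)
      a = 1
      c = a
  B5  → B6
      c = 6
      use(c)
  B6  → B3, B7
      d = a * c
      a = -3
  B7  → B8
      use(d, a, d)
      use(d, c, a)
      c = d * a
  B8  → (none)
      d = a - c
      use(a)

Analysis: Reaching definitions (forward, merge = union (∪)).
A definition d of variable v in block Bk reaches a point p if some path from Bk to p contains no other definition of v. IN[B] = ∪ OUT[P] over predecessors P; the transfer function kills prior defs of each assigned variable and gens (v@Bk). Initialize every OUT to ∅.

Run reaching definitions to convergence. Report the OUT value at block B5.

Answer: {a@B4, c@B5, d@B3}

Working:
Fixpoint table:
  B0:   IN={}   OUT={a@B0}
  B1:   IN={a@B0}   OUT={a@B0}
  B2:   IN={a@B0}   OUT={a@B0, c@B2}
  B3:   IN={a@B0, a@B6, c@B2, c@B5, d@B6}   OUT={a@B0, a@B6, c@B2, c@B5, d@B3}
  B4:   IN={a@B0, a@B6, c@B2, c@B5, d@B3}   OUT={a@B4, c@B4, d@B3}
  B5:   IN={a@B4, c@B4, d@B3}   OUT={a@B4, c@B5, d@B3}
  B6:   IN={a@B4, c@B5, d@B3}   OUT={a@B6, c@B5, d@B6}
  B7:   IN={a@B4, a@B6, c@B4, c@B5, d@B3, d@B6}   OUT={a@B4, a@B6, c@B7, d@B3, d@B6}
  B8:   IN={a@B4, a@B6, c@B7, d@B3, d@B6}   OUT={a@B4, a@B6, c@B7, d@B8}

Merge at B5: IN[B5] = OUT[B4] = {a@B4, c@B4, d@B3}
Applying B5's transfer function to that IN value gives OUT[B5] (row B5 above).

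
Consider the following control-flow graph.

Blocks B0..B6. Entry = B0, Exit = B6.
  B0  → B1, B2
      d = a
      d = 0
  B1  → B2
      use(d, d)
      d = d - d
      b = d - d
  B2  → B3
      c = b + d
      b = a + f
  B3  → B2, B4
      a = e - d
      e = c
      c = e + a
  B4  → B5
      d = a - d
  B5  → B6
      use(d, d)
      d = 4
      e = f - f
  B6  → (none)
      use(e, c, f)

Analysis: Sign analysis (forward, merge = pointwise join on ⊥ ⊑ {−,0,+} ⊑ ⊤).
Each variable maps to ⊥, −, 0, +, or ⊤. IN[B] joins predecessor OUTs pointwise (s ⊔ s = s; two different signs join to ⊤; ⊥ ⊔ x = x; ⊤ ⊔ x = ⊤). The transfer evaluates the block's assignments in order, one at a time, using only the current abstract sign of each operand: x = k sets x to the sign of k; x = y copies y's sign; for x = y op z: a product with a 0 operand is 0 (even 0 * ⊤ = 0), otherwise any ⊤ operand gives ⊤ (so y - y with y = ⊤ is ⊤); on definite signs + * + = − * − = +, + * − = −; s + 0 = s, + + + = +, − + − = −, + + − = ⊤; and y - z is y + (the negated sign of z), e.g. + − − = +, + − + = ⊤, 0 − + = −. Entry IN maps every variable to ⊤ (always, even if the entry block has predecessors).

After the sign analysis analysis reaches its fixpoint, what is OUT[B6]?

Answer: {a: ⊤, b: ⊤, c: ⊤, d: +, e: ⊤, f: ⊤}

Working:
Converged values:
  B0:  IN=(all ⊤)  OUT={d:0; rest ⊤}
  B1:  IN={d:0; rest ⊤}  OUT={b:0, d:0; rest ⊤}
  B2:  IN={d:0; rest ⊤}  OUT={d:0; rest ⊤}
  B3:  IN={d:0; rest ⊤}  OUT={d:0; rest ⊤}
  B4:  IN={d:0; rest ⊤}  OUT=(all ⊤)
  B5:  IN=(all ⊤)  OUT={d:+; rest ⊤}
  B6:  IN={d:+; rest ⊤}  OUT={d:+; rest ⊤}

Merge at B6: IN[B6] = OUT[B5] = {a: ⊤, b: ⊤, c: ⊤, d: +, e: ⊤, f: ⊤}
Applying B6's transfer function to that IN value gives OUT[B6] (row B6 above).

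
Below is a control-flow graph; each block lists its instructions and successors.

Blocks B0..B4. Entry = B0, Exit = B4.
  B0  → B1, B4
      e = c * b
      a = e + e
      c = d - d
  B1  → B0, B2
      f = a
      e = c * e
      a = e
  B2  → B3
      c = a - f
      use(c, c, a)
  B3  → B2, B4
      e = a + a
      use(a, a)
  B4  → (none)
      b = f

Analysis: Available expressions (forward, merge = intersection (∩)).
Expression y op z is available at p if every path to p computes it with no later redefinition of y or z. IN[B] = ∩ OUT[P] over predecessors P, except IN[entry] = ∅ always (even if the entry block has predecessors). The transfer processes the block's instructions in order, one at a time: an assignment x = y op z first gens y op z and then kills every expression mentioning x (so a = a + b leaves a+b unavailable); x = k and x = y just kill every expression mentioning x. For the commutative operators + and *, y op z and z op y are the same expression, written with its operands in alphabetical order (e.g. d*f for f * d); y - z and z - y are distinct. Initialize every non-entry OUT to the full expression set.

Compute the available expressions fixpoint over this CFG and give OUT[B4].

Converged values:
  B0:   IN={}   OUT={d-d, e+e}
  B1:   IN={d-d, e+e}   OUT={d-d}
  B2:   IN={d-d}   OUT={a-f, d-d}
  B3:   IN={a-f, d-d}   OUT={a+a, a-f, d-d}
  B4:   IN={d-d}   OUT={d-d}

Merge at B4: IN[B4] = OUT[B0] ∩ OUT[B3] = {d-d}
Applying B4's transfer function to that IN value gives OUT[B4] (row B4 above).

Answer: {d-d}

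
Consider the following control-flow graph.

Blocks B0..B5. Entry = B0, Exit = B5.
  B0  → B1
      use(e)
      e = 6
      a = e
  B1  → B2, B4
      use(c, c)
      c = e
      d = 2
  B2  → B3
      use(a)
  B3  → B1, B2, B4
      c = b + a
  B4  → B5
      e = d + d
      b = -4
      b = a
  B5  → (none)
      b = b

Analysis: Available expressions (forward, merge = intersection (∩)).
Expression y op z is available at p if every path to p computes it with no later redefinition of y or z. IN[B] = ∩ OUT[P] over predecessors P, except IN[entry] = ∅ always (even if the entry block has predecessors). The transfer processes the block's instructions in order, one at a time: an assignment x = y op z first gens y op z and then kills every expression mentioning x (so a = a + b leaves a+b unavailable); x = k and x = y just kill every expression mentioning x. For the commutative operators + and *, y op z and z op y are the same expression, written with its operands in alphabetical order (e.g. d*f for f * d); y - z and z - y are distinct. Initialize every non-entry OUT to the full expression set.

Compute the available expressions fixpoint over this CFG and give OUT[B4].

Per-block solution:
  B0:   IN={}   OUT={}
  B1:   IN={}   OUT={}
  B2:   IN={}   OUT={}
  B3:   IN={}   OUT={a+b}
  B4:   IN={}   OUT={d+d}
  B5:   IN={d+d}   OUT={d+d}

Merge at B4: IN[B4] = OUT[B1] ∩ OUT[B3] = {}
Applying B4's transfer function to that IN value gives OUT[B4] (row B4 above).

Answer: {d+d}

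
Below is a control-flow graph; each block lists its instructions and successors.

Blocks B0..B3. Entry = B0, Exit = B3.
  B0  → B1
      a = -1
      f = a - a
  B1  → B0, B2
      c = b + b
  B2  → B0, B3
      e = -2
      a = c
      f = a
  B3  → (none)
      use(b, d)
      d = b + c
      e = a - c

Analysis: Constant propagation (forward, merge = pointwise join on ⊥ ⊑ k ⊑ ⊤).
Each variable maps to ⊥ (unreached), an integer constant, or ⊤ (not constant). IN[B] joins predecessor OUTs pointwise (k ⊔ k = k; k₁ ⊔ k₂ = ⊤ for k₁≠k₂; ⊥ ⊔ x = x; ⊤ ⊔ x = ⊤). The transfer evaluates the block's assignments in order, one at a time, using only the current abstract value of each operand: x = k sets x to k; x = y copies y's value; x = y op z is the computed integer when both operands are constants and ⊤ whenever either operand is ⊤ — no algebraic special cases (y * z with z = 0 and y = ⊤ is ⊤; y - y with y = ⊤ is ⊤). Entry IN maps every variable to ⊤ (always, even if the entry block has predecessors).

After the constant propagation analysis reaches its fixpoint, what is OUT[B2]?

Answer: {a: ⊤, b: ⊤, c: ⊤, d: ⊤, e: -2, f: ⊤}

Working:
Per-block solution:
  B0:  IN=(all ⊤)  OUT={a:-1, f:0; rest ⊤}
  B1:  IN={a:-1, f:0; rest ⊤}  OUT={a:-1, f:0; rest ⊤}
  B2:  IN={a:-1, f:0; rest ⊤}  OUT={e:-2; rest ⊤}
  B3:  IN={e:-2; rest ⊤}  OUT=(all ⊤)

Merge at B2: IN[B2] = OUT[B1] = {a: -1, b: ⊤, c: ⊤, d: ⊤, e: ⊤, f: 0}
Applying B2's transfer function to that IN value gives OUT[B2] (row B2 above).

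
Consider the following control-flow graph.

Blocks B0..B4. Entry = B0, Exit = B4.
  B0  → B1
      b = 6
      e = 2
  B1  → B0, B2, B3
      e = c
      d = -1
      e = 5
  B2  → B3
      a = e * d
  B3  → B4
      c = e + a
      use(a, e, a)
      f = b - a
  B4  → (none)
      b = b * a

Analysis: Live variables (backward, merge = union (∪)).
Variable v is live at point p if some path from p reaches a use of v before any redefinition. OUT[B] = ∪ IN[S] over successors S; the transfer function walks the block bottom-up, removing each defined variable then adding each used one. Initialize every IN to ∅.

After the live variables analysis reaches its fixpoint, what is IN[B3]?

Converged values:
  B0:  IN={a, c}  OUT={a, b, c}
  B1:  IN={a, b, c}  OUT={a, b, c, d, e}
  B2:  IN={b, d, e}  OUT={a, b, e}
  B3:  IN={a, b, e}  OUT={a, b}
  B4:  IN={a, b}  OUT={}

Merge at B3: OUT[B3] = IN[B4] = {a, b}
Applying B3's transfer function to that OUT value gives IN[B3] (row B3 above).

Answer: {a, b, e}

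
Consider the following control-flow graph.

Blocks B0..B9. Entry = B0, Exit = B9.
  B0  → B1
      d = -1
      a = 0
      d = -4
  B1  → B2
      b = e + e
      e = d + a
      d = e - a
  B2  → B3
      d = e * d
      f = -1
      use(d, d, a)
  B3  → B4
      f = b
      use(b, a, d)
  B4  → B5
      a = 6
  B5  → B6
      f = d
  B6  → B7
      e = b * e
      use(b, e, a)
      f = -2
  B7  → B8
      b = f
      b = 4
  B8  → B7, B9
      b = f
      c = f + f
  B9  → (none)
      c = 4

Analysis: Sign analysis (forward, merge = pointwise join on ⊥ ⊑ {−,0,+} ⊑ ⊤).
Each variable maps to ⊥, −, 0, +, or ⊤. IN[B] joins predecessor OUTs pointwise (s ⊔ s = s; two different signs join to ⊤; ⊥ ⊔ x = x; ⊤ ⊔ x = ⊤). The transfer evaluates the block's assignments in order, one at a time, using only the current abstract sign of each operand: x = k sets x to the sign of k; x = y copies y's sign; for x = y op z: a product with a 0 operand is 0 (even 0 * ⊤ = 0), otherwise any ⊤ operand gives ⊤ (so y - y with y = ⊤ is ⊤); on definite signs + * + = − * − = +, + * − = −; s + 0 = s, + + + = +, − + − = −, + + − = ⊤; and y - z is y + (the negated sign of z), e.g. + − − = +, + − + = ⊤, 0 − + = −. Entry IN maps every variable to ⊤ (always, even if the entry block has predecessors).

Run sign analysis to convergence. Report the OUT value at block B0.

Fixpoint table:
  B0:   IN=(all ⊤)   OUT={a:0, d:-; rest ⊤}
  B1:   IN={a:0, d:-; rest ⊤}   OUT={a:0, d:-, e:-; rest ⊤}
  B2:   IN={a:0, d:-, e:-; rest ⊤}   OUT={a:0, d:+, e:-, f:-; rest ⊤}
  B3:   IN={a:0, d:+, e:-, f:-; rest ⊤}   OUT={a:0, d:+, e:-; rest ⊤}
  B4:   IN={a:0, d:+, e:-; rest ⊤}   OUT={a:+, d:+, e:-; rest ⊤}
  B5:   IN={a:+, d:+, e:-; rest ⊤}   OUT={a:+, d:+, e:-, f:+; rest ⊤}
  B6:   IN={a:+, d:+, e:-, f:+; rest ⊤}   OUT={a:+, d:+, f:-; rest ⊤}
  B7:   IN={a:+, d:+, f:-; rest ⊤}   OUT={a:+, b:+, d:+, f:-; rest ⊤}
  B8:   IN={a:+, b:+, d:+, f:-; rest ⊤}   OUT={a:+, b:-, c:-, d:+, f:-; rest ⊤}
  B9:   IN={a:+, b:-, c:-, d:+, f:-; rest ⊤}   OUT={a:+, b:-, c:+, d:+, f:-; rest ⊤}

B0 is the boundary node: IN[B0] = {a: ⊤, b: ⊤, c: ⊤, d: ⊤, e: ⊤, f: ⊤}
Applying B0's transfer function to that IN value gives OUT[B0] (row B0 above).

Answer: {a: 0, b: ⊤, c: ⊤, d: -, e: ⊤, f: ⊤}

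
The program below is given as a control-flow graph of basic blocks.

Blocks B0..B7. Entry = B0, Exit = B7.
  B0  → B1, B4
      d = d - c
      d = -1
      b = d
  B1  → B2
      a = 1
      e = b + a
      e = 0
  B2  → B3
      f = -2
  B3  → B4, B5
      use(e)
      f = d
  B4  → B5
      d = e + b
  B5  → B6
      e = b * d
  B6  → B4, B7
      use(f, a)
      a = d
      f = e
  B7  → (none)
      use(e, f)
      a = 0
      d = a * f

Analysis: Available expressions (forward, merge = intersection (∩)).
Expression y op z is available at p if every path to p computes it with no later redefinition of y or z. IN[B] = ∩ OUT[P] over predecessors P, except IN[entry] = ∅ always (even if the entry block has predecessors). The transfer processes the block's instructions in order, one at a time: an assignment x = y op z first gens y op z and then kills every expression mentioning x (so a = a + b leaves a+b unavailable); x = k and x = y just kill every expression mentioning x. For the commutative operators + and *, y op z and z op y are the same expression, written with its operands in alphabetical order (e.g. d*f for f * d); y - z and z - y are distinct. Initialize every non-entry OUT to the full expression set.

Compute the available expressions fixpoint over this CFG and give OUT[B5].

Fixpoint table:
  B0:   IN={}   OUT={}
  B1:   IN={}   OUT={a+b}
  B2:   IN={a+b}   OUT={a+b}
  B3:   IN={a+b}   OUT={a+b}
  B4:   IN={}   OUT={b+e}
  B5:   IN={}   OUT={b*d}
  B6:   IN={b*d}   OUT={b*d}
  B7:   IN={b*d}   OUT={a*f}

Merge at B5: IN[B5] = OUT[B3] ∩ OUT[B4] = {}
Applying B5's transfer function to that IN value gives OUT[B5] (row B5 above).

Answer: {b*d}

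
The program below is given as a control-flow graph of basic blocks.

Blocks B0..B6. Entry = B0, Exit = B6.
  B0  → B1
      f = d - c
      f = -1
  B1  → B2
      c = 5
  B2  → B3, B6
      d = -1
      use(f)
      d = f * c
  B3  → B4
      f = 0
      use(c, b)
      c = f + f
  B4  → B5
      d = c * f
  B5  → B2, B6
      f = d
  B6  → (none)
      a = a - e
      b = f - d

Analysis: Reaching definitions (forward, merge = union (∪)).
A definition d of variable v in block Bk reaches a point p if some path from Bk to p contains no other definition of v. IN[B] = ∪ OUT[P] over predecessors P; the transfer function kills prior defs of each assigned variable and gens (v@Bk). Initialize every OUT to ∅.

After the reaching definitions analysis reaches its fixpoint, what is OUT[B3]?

Answer: {c@B3, d@B2, f@B3}

Trace:
Per-block solution:
  B0:   IN={}   OUT={f@B0}
  B1:   IN={f@B0}   OUT={c@B1, f@B0}
  B2:   IN={c@B1, c@B3, d@B4, f@B0, f@B5}   OUT={c@B1, c@B3, d@B2, f@B0, f@B5}
  B3:   IN={c@B1, c@B3, d@B2, f@B0, f@B5}   OUT={c@B3, d@B2, f@B3}
  B4:   IN={c@B3, d@B2, f@B3}   OUT={c@B3, d@B4, f@B3}
  B5:   IN={c@B3, d@B4, f@B3}   OUT={c@B3, d@B4, f@B5}
  B6:   IN={c@B1, c@B3, d@B2, d@B4, f@B0, f@B5}   OUT={a@B6, b@B6, c@B1, c@B3, d@B2, d@B4, f@B0, f@B5}

Merge at B3: IN[B3] = OUT[B2] = {c@B1, c@B3, d@B2, f@B0, f@B5}
Applying B3's transfer function to that IN value gives OUT[B3] (row B3 above).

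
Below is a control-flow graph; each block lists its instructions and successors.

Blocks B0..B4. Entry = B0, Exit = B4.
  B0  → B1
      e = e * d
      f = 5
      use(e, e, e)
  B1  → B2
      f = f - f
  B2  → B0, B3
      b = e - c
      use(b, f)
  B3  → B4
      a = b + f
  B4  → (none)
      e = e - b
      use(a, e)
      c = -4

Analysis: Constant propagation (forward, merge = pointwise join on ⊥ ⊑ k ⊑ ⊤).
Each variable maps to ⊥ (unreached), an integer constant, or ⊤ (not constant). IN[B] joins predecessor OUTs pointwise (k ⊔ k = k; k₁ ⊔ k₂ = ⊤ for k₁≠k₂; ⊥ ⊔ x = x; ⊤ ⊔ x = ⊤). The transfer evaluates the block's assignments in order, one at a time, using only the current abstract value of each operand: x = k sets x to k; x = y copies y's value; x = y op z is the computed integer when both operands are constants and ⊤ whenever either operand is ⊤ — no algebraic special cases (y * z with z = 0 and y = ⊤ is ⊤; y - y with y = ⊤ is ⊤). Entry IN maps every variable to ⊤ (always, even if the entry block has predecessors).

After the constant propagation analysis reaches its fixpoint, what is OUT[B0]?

Converged values:
  B0:  IN=(all ⊤)  OUT={f:5; rest ⊤}
  B1:  IN={f:5; rest ⊤}  OUT={f:0; rest ⊤}
  B2:  IN={f:0; rest ⊤}  OUT={f:0; rest ⊤}
  B3:  IN={f:0; rest ⊤}  OUT={f:0; rest ⊤}
  B4:  IN={f:0; rest ⊤}  OUT={c:-4, f:0; rest ⊤}

Merge at B0 (entry node, so the boundary value (all ⊤) is joined with the incoming edge(s)): IN[B0] = (all ⊤) ⊔ OUT[B2] = {a: ⊤, b: ⊤, c: ⊤, d: ⊤, e: ⊤, f: ⊤}
Applying B0's transfer function to that IN value gives OUT[B0] (row B0 above).

Answer: {a: ⊤, b: ⊤, c: ⊤, d: ⊤, e: ⊤, f: 5}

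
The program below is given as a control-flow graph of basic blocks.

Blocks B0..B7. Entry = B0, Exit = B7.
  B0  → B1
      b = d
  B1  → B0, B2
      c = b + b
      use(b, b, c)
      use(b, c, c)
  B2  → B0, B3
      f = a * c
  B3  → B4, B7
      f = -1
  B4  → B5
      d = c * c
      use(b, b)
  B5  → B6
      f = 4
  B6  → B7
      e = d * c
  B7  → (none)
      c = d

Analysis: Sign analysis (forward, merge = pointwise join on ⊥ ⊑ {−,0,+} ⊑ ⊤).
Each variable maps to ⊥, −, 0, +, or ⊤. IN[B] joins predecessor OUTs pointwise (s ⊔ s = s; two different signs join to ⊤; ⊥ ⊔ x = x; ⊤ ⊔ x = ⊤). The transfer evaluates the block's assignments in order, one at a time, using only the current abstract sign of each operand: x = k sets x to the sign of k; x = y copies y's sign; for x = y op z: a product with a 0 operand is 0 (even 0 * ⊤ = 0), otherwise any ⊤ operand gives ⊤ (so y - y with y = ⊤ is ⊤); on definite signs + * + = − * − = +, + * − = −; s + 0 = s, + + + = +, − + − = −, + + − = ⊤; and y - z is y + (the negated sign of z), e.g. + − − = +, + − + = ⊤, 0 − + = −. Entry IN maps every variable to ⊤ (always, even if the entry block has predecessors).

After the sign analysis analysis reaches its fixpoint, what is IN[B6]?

Converged values:
  B0:  IN=(all ⊤)  OUT=(all ⊤)
  B1:  IN=(all ⊤)  OUT=(all ⊤)
  B2:  IN=(all ⊤)  OUT=(all ⊤)
  B3:  IN=(all ⊤)  OUT={f:-; rest ⊤}
  B4:  IN={f:-; rest ⊤}  OUT={f:-; rest ⊤}
  B5:  IN={f:-; rest ⊤}  OUT={f:+; rest ⊤}
  B6:  IN={f:+; rest ⊤}  OUT={f:+; rest ⊤}
  B7:  IN=(all ⊤)  OUT=(all ⊤)

Merge at B6: IN[B6] = OUT[B5] = {a: ⊤, b: ⊤, c: ⊤, d: ⊤, e: ⊤, f: +}

Answer: {a: ⊤, b: ⊤, c: ⊤, d: ⊤, e: ⊤, f: +}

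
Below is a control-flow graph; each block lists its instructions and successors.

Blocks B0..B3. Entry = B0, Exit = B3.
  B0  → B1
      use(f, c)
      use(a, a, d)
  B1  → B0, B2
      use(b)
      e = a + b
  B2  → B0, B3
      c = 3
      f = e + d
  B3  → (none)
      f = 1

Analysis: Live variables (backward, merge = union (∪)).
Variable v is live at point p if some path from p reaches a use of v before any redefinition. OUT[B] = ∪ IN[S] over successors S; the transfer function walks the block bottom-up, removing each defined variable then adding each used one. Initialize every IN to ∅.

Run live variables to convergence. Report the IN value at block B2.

Fixpoint table:
  B0:  IN={a, b, c, d, f}  OUT={a, b, c, d, f}
  B1:  IN={a, b, c, d, f}  OUT={a, b, c, d, e, f}
  B2:  IN={a, b, d, e}  OUT={a, b, c, d, f}
  B3:  IN={}  OUT={}

Merge at B2: OUT[B2] = IN[B0] ⊔ IN[B3] = {a, b, c, d, f}
Applying B2's transfer function to that OUT value gives IN[B2] (row B2 above).

Answer: {a, b, d, e}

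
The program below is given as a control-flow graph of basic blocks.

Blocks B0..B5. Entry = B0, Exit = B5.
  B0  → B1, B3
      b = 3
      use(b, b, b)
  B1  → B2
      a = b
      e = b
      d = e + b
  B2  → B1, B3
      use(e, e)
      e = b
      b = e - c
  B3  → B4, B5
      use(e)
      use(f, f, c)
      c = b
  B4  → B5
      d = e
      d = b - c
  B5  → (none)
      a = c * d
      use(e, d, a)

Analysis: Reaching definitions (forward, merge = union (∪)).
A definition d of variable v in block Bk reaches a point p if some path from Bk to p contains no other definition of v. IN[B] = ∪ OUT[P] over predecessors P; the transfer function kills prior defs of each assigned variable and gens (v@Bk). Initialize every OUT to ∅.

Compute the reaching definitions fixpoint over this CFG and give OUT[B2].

Answer: {a@B1, b@B2, d@B1, e@B2}

Trace:
Fixpoint table:
  B0:  IN={}  OUT={b@B0}
  B1:  IN={a@B1, b@B0, b@B2, d@B1, e@B2}  OUT={a@B1, b@B0, b@B2, d@B1, e@B1}
  B2:  IN={a@B1, b@B0, b@B2, d@B1, e@B1}  OUT={a@B1, b@B2, d@B1, e@B2}
  B3:  IN={a@B1, b@B0, b@B2, d@B1, e@B2}  OUT={a@B1, b@B0, b@B2, c@B3, d@B1, e@B2}
  B4:  IN={a@B1, b@B0, b@B2, c@B3, d@B1, e@B2}  OUT={a@B1, b@B0, b@B2, c@B3, d@B4, e@B2}
  B5:  IN={a@B1, b@B0, b@B2, c@B3, d@B1, d@B4, e@B2}  OUT={a@B5, b@B0, b@B2, c@B3, d@B1, d@B4, e@B2}

Merge at B2: IN[B2] = OUT[B1] = {a@B1, b@B0, b@B2, d@B1, e@B1}
Applying B2's transfer function to that IN value gives OUT[B2] (row B2 above).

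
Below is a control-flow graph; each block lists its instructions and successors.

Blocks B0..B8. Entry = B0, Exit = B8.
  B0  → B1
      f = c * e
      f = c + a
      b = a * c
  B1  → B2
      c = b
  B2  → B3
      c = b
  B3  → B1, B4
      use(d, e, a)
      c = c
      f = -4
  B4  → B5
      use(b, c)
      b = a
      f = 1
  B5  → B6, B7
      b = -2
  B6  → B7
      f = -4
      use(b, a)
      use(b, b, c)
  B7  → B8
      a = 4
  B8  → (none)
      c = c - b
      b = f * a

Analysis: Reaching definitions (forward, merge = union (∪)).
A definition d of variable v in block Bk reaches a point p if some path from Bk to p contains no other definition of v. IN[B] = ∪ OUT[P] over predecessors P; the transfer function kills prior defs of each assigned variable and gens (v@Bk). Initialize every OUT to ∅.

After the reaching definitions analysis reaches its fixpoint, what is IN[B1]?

Answer: {b@B0, c@B3, f@B0, f@B3}

Derivation:
Per-block solution:
  B0:   IN={}   OUT={b@B0, f@B0}
  B1:   IN={b@B0, c@B3, f@B0, f@B3}   OUT={b@B0, c@B1, f@B0, f@B3}
  B2:   IN={b@B0, c@B1, f@B0, f@B3}   OUT={b@B0, c@B2, f@B0, f@B3}
  B3:   IN={b@B0, c@B2, f@B0, f@B3}   OUT={b@B0, c@B3, f@B3}
  B4:   IN={b@B0, c@B3, f@B3}   OUT={b@B4, c@B3, f@B4}
  B5:   IN={b@B4, c@B3, f@B4}   OUT={b@B5, c@B3, f@B4}
  B6:   IN={b@B5, c@B3, f@B4}   OUT={b@B5, c@B3, f@B6}
  B7:   IN={b@B5, c@B3, f@B4, f@B6}   OUT={a@B7, b@B5, c@B3, f@B4, f@B6}
  B8:   IN={a@B7, b@B5, c@B3, f@B4, f@B6}   OUT={a@B7, b@B8, c@B8, f@B4, f@B6}

Merge at B1: IN[B1] = OUT[B0] ⊔ OUT[B3] = {b@B0, c@B3, f@B0, f@B3}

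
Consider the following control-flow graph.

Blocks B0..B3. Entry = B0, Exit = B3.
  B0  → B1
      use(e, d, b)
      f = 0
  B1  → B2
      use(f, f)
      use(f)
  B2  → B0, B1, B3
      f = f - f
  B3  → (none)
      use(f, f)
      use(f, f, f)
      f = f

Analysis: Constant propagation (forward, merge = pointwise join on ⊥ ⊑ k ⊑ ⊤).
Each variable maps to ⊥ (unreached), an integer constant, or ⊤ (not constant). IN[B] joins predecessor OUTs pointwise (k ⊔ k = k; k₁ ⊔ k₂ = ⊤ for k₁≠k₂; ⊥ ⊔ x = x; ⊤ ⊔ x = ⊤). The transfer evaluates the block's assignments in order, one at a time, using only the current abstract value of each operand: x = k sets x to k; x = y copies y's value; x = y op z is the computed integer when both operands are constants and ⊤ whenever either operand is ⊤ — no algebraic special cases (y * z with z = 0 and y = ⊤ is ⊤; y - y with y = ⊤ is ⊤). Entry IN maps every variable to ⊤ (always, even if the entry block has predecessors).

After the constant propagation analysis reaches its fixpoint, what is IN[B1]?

Answer: {a: ⊤, b: ⊤, c: ⊤, d: ⊤, e: ⊤, f: 0}

Derivation:
Converged values:
  B0:   IN=(all ⊤)   OUT={f:0; rest ⊤}
  B1:   IN={f:0; rest ⊤}   OUT={f:0; rest ⊤}
  B2:   IN={f:0; rest ⊤}   OUT={f:0; rest ⊤}
  B3:   IN={f:0; rest ⊤}   OUT={f:0; rest ⊤}

Merge at B1: IN[B1] = OUT[B0] ⊔ OUT[B2] = {a: ⊤, b: ⊤, c: ⊤, d: ⊤, e: ⊤, f: 0}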